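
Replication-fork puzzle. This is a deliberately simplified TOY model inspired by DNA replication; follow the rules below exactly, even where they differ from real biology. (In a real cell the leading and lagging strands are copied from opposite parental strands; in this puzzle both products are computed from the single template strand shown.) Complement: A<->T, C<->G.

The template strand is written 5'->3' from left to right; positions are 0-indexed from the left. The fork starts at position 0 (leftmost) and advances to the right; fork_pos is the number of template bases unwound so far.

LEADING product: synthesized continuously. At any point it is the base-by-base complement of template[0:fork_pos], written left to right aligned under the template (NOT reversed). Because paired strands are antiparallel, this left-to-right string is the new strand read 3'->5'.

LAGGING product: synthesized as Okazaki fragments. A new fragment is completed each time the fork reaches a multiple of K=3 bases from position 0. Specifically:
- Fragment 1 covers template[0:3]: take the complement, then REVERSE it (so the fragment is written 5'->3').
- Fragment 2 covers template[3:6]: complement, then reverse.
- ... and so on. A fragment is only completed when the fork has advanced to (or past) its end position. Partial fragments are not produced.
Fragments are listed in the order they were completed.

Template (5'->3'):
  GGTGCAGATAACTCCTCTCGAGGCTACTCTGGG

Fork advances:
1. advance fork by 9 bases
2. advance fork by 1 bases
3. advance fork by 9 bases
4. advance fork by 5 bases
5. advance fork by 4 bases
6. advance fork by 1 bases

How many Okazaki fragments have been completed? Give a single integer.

Answer: 9

Derivation:
Step 1: advance 9 -> fork_pos = 0 + 9 = 9. Reached multiple(s) of 3: 3, 6, 9 -> fragments 1-3 completed (3 total).
Step 2: advance 1 -> fork_pos = 9 + 1 = 10. Next multiple of 3 is 12 (not reached); still 3 fragment(s).
Step 3: advance 9 -> fork_pos = 10 + 9 = 19. Reached multiple(s) of 3: 12, 15, 18 -> fragments 4-6 completed (6 total).
Step 4: advance 5 -> fork_pos = 19 + 5 = 24. Reached multiple(s) of 3: 21, 24 -> fragments 7-8 completed (8 total).
Step 5: advance 4 -> fork_pos = 24 + 4 = 28. Reached multiple(s) of 3: 27 -> fragment 9 completed (9 total).
Step 6: advance 1 -> fork_pos = 28 + 1 = 29. Next multiple of 3 is 30 (not reached); still 9 fragment(s).
Check: final fork_pos = 29; the multiples of 3 that are <= 29 are 3..27 -> 29 // 3 = 9 completed fragment(s).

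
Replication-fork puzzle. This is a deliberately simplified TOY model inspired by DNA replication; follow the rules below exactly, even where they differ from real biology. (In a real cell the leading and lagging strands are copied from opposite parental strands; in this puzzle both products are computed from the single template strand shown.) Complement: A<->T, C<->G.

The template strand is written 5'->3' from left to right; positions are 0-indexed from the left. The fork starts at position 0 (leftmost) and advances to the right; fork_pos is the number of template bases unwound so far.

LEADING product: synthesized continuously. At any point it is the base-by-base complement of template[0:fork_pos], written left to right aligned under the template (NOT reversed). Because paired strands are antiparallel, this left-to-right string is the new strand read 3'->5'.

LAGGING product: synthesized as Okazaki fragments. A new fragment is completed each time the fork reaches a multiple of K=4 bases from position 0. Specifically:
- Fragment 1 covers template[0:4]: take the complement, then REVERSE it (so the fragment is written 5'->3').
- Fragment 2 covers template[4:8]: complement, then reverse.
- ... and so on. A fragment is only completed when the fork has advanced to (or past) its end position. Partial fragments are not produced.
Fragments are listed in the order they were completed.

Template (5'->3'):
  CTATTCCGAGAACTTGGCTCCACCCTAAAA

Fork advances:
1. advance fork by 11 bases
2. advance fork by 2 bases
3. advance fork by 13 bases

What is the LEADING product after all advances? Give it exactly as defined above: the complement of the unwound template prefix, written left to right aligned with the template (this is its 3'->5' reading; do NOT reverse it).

Answer: GATAAGGCTCTTGAACCGAGGTGGGA

Derivation:
Step 1: advance 11 -> fork_pos = 0 + 11 = 11.
Step 2: advance 2 -> fork_pos = 11 + 2 = 13.
Step 3: advance 13 -> fork_pos = 13 + 13 = 26.
Unwound prefix: template[0:26] = CTATTCCGAGAACTTGGCTCCACCCT
Complement it base by base (A<->T, C<->G), keeping left-to-right order:
  [0:5] CTATT -> GATAA
  [5:10] CCGAG -> GGCTC
  [10:15] AACTT -> TTGAA
  [15:20] GGCTC -> CCGAG
  [20:25] CACCC -> GTGGG
  [25:26] T -> A
Concatenate: GATAAGGCTCTTGAACCGAGGTGGGA (length 26; written aligned with the template, i.e. 3'->5').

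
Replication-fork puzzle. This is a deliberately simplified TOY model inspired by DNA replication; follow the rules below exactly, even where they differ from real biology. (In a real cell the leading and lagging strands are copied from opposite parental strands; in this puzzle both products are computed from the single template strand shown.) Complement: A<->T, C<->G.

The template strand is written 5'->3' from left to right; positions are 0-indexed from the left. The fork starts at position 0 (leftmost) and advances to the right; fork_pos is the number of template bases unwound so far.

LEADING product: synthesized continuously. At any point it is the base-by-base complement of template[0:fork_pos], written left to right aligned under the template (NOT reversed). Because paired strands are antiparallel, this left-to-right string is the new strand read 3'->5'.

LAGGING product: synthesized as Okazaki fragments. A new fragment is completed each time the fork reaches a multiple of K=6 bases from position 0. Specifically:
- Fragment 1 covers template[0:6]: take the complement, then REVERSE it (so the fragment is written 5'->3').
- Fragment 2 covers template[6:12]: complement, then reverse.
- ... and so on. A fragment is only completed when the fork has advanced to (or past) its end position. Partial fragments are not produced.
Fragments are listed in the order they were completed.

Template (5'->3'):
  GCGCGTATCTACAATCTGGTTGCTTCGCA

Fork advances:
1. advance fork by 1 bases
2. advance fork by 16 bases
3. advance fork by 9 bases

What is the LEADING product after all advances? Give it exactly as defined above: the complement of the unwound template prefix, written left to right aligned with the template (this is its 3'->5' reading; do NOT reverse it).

Step 1: advance 1 -> fork_pos = 0 + 1 = 1.
Step 2: advance 16 -> fork_pos = 1 + 16 = 17.
Step 3: advance 9 -> fork_pos = 17 + 9 = 26.
Unwound prefix: template[0:26] = GCGCGTATCTACAATCTGGTTGCTTC
Complement it base by base (A<->T, C<->G), keeping left-to-right order:
  [0:5] GCGCG -> CGCGC
  [5:10] TATCT -> ATAGA
  [10:15] ACAAT -> TGTTA
  [15:20] CTGGT -> GACCA
  [20:25] TGCTT -> ACGAA
  [25:26] C -> G
Concatenate: CGCGCATAGATGTTAGACCAACGAAG (length 26; written aligned with the template, i.e. 3'->5').

Answer: CGCGCATAGATGTTAGACCAACGAAG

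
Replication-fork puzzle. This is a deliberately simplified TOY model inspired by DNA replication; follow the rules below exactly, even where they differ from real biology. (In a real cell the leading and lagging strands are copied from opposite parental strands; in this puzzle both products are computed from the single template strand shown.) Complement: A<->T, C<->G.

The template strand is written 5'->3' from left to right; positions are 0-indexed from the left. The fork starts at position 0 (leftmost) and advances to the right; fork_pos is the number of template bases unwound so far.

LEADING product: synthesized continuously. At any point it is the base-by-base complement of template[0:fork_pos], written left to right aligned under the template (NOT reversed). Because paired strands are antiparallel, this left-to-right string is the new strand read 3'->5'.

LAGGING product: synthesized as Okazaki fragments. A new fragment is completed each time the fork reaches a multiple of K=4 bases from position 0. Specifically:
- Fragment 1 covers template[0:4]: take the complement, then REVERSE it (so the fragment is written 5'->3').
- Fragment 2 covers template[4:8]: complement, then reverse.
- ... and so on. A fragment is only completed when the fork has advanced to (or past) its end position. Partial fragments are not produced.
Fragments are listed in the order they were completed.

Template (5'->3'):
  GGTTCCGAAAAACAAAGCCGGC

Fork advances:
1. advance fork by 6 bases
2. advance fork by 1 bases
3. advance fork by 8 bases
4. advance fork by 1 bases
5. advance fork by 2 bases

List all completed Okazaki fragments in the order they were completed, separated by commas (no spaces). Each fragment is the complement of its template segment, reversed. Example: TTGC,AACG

Step 1: advance 6 -> fork_pos = 0 + 6 = 6. Reached multiple(s) of 4: 4 -> fragment 1 completed (1 total).
Step 2: advance 1 -> fork_pos = 6 + 1 = 7. Next multiple of 4 is 8 (not reached); still 1 fragment(s).
Step 3: advance 8 -> fork_pos = 7 + 8 = 15. Reached multiple(s) of 4: 8, 12 -> fragments 2-3 completed (3 total).
Step 4: advance 1 -> fork_pos = 15 + 1 = 16. Reached multiple(s) of 4: 16 -> fragment 4 completed (4 total).
Step 5: advance 2 -> fork_pos = 16 + 2 = 18. Next multiple of 4 is 20 (not reached); still 4 fragment(s).
Final fork_pos = 18, so 4 fragment(s) are complete. Build each: template segment -> complement -> reverse.
Fragment 1: template[0:4] = GGTT -> complement CCAA -> reversed AACC
Fragment 2: template[4:8] = CCGA -> complement GGCT -> reversed TCGG
Fragment 3: template[8:12] = AAAA -> complement TTTT -> reversed TTTT
Fragment 4: template[12:16] = CAAA -> complement GTTT -> reversed TTTG

Answer: AACC,TCGG,TTTT,TTTG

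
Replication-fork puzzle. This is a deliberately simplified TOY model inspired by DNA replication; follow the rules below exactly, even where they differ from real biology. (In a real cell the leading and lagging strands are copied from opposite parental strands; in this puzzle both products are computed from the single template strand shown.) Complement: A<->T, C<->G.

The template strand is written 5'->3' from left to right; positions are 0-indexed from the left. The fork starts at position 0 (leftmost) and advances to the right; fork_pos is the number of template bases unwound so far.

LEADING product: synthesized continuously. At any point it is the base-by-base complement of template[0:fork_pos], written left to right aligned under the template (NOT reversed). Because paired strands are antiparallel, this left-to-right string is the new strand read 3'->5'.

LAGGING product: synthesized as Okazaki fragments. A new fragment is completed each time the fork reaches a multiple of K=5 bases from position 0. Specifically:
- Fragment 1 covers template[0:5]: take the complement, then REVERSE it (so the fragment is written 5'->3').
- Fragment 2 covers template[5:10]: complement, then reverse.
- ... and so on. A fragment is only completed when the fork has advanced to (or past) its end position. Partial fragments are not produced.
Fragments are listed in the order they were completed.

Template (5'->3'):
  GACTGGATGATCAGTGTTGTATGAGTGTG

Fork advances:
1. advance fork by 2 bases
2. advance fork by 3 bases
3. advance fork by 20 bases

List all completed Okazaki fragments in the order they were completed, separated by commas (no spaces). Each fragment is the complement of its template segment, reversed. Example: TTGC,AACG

Answer: CAGTC,TCATC,ACTGA,ACAAC,CTCAT

Derivation:
Step 1: advance 2 -> fork_pos = 0 + 2 = 2. Next multiple of 5 is 5 (not reached); still 0 fragment(s).
Step 2: advance 3 -> fork_pos = 2 + 3 = 5. Reached multiple(s) of 5: 5 -> fragment 1 completed (1 total).
Step 3: advance 20 -> fork_pos = 5 + 20 = 25. Reached multiple(s) of 5: 10, 15, 20, 25 -> fragments 2-5 completed (5 total).
Final fork_pos = 25, so 5 fragment(s) are complete. Build each: template segment -> complement -> reverse.
Fragment 1: template[0:5] = GACTG -> complement CTGAC -> reversed CAGTC
Fragment 2: template[5:10] = GATGA -> complement CTACT -> reversed TCATC
Fragment 3: template[10:15] = TCAGT -> complement AGTCA -> reversed ACTGA
Fragment 4: template[15:20] = GTTGT -> complement CAACA -> reversed ACAAC
Fragment 5: template[20:25] = ATGAG -> complement TACTC -> reversed CTCAT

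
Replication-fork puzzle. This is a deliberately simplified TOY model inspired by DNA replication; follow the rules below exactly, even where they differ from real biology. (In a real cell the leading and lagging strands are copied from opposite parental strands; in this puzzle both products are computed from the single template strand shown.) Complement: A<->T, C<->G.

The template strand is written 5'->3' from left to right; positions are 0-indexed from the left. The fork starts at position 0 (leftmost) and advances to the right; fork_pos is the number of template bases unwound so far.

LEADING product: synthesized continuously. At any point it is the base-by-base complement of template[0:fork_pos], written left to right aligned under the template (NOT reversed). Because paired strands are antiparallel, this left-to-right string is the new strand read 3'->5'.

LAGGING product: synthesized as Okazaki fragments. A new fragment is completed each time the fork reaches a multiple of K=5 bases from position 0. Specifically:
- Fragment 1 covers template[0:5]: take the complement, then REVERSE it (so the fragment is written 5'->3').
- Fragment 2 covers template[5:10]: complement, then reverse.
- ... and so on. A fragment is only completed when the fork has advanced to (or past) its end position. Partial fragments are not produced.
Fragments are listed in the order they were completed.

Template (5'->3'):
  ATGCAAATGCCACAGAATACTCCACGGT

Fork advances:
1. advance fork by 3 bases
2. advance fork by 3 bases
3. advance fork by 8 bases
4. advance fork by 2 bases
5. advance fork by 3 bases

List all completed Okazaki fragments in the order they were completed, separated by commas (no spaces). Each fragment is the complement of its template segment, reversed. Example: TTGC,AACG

Step 1: advance 3 -> fork_pos = 0 + 3 = 3. Next multiple of 5 is 5 (not reached); still 0 fragment(s).
Step 2: advance 3 -> fork_pos = 3 + 3 = 6. Reached multiple(s) of 5: 5 -> fragment 1 completed (1 total).
Step 3: advance 8 -> fork_pos = 6 + 8 = 14. Reached multiple(s) of 5: 10 -> fragment 2 completed (2 total).
Step 4: advance 2 -> fork_pos = 14 + 2 = 16. Reached multiple(s) of 5: 15 -> fragment 3 completed (3 total).
Step 5: advance 3 -> fork_pos = 16 + 3 = 19. Next multiple of 5 is 20 (not reached); still 3 fragment(s).
Final fork_pos = 19, so 3 fragment(s) are complete. Build each: template segment -> complement -> reverse.
Fragment 1: template[0:5] = ATGCA -> complement TACGT -> reversed TGCAT
Fragment 2: template[5:10] = AATGC -> complement TTACG -> reversed GCATT
Fragment 3: template[10:15] = CACAG -> complement GTGTC -> reversed CTGTG

Answer: TGCAT,GCATT,CTGTG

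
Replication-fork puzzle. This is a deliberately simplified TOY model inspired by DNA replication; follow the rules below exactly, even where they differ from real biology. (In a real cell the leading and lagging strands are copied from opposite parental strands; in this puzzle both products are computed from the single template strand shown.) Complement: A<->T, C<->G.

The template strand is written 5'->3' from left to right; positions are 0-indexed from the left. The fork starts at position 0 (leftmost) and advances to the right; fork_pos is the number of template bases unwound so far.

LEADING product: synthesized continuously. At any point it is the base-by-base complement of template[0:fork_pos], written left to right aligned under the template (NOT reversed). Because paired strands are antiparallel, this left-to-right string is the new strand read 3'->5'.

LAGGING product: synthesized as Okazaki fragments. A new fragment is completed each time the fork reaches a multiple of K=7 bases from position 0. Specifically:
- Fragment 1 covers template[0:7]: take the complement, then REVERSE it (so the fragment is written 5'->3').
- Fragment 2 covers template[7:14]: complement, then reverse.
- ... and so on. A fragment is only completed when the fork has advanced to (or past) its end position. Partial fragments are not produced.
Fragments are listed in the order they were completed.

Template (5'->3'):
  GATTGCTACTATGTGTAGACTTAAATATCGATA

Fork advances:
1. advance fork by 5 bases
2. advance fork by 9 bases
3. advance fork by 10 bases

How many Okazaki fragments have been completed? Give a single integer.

Answer: 3

Derivation:
Step 1: advance 5 -> fork_pos = 0 + 5 = 5. Next multiple of 7 is 7 (not reached); still 0 fragment(s).
Step 2: advance 9 -> fork_pos = 5 + 9 = 14. Reached multiple(s) of 7: 7, 14 -> fragments 1-2 completed (2 total).
Step 3: advance 10 -> fork_pos = 14 + 10 = 24. Reached multiple(s) of 7: 21 -> fragment 3 completed (3 total).
Check: final fork_pos = 24; the multiples of 7 that are <= 24 are 7..21 -> 24 // 7 = 3 completed fragment(s).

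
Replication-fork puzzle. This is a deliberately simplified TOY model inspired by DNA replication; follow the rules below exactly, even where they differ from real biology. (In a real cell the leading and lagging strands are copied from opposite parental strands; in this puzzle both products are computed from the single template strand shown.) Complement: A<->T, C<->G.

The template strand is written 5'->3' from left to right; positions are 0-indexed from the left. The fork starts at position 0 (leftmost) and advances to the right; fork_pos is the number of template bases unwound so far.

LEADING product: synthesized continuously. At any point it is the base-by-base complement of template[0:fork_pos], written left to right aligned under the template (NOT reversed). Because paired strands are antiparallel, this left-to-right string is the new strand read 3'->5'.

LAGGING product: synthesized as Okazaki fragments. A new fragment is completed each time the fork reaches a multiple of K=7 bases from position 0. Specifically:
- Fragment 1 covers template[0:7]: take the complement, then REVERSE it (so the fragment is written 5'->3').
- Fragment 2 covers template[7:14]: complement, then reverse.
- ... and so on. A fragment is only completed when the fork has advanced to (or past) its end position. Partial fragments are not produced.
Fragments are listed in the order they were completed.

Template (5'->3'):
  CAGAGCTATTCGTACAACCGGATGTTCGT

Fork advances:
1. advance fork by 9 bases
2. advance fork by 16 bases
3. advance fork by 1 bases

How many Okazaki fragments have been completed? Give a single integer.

Step 1: advance 9 -> fork_pos = 0 + 9 = 9. Reached multiple(s) of 7: 7 -> fragment 1 completed (1 total).
Step 2: advance 16 -> fork_pos = 9 + 16 = 25. Reached multiple(s) of 7: 14, 21 -> fragments 2-3 completed (3 total).
Step 3: advance 1 -> fork_pos = 25 + 1 = 26. Next multiple of 7 is 28 (not reached); still 3 fragment(s).
Check: final fork_pos = 26; the multiples of 7 that are <= 26 are 7..21 -> 26 // 7 = 3 completed fragment(s).

Answer: 3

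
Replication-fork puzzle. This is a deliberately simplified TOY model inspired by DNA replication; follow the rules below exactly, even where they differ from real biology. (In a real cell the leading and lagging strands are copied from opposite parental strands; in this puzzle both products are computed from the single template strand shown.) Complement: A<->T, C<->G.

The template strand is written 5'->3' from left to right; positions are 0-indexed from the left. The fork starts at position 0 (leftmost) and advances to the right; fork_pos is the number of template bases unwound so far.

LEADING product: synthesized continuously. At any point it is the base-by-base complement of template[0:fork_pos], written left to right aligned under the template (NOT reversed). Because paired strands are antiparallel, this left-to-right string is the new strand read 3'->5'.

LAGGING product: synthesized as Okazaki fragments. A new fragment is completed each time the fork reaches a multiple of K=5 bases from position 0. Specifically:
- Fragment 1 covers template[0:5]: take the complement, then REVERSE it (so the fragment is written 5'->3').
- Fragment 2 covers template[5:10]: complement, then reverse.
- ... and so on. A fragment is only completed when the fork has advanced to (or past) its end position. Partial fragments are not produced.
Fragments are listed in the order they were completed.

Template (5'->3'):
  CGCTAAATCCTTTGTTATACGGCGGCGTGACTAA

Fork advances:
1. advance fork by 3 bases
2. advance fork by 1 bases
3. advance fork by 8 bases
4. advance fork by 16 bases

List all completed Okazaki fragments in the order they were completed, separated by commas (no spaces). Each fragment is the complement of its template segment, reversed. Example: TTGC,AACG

Answer: TAGCG,GGATT,ACAAA,GTATA,CCGCC

Derivation:
Step 1: advance 3 -> fork_pos = 0 + 3 = 3. Next multiple of 5 is 5 (not reached); still 0 fragment(s).
Step 2: advance 1 -> fork_pos = 3 + 1 = 4. Next multiple of 5 is 5 (not reached); still 0 fragment(s).
Step 3: advance 8 -> fork_pos = 4 + 8 = 12. Reached multiple(s) of 5: 5, 10 -> fragments 1-2 completed (2 total).
Step 4: advance 16 -> fork_pos = 12 + 16 = 28. Reached multiple(s) of 5: 15, 20, 25 -> fragments 3-5 completed (5 total).
Final fork_pos = 28, so 5 fragment(s) are complete. Build each: template segment -> complement -> reverse.
Fragment 1: template[0:5] = CGCTA -> complement GCGAT -> reversed TAGCG
Fragment 2: template[5:10] = AATCC -> complement TTAGG -> reversed GGATT
Fragment 3: template[10:15] = TTTGT -> complement AAACA -> reversed ACAAA
Fragment 4: template[15:20] = TATAC -> complement ATATG -> reversed GTATA
Fragment 5: template[20:25] = GGCGG -> complement CCGCC -> reversed CCGCC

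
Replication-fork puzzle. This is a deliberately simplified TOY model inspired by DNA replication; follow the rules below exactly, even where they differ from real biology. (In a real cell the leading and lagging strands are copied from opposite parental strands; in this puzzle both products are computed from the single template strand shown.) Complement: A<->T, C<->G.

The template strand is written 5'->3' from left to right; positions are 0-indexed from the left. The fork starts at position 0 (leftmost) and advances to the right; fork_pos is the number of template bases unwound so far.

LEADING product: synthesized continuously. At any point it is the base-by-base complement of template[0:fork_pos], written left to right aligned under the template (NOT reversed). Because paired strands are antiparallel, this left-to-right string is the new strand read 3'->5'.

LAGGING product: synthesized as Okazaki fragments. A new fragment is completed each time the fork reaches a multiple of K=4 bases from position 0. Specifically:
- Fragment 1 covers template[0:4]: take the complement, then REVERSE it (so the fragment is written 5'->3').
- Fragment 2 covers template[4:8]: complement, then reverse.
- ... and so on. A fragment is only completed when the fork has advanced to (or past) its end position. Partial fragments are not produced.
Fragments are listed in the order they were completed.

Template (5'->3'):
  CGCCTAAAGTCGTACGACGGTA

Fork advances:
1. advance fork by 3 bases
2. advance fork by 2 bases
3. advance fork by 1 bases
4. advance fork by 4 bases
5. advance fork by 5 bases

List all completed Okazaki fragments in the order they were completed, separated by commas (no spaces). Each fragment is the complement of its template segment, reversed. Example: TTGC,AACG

Step 1: advance 3 -> fork_pos = 0 + 3 = 3. Next multiple of 4 is 4 (not reached); still 0 fragment(s).
Step 2: advance 2 -> fork_pos = 3 + 2 = 5. Reached multiple(s) of 4: 4 -> fragment 1 completed (1 total).
Step 3: advance 1 -> fork_pos = 5 + 1 = 6. Next multiple of 4 is 8 (not reached); still 1 fragment(s).
Step 4: advance 4 -> fork_pos = 6 + 4 = 10. Reached multiple(s) of 4: 8 -> fragment 2 completed (2 total).
Step 5: advance 5 -> fork_pos = 10 + 5 = 15. Reached multiple(s) of 4: 12 -> fragment 3 completed (3 total).
Final fork_pos = 15, so 3 fragment(s) are complete. Build each: template segment -> complement -> reverse.
Fragment 1: template[0:4] = CGCC -> complement GCGG -> reversed GGCG
Fragment 2: template[4:8] = TAAA -> complement ATTT -> reversed TTTA
Fragment 3: template[8:12] = GTCG -> complement CAGC -> reversed CGAC

Answer: GGCG,TTTA,CGAC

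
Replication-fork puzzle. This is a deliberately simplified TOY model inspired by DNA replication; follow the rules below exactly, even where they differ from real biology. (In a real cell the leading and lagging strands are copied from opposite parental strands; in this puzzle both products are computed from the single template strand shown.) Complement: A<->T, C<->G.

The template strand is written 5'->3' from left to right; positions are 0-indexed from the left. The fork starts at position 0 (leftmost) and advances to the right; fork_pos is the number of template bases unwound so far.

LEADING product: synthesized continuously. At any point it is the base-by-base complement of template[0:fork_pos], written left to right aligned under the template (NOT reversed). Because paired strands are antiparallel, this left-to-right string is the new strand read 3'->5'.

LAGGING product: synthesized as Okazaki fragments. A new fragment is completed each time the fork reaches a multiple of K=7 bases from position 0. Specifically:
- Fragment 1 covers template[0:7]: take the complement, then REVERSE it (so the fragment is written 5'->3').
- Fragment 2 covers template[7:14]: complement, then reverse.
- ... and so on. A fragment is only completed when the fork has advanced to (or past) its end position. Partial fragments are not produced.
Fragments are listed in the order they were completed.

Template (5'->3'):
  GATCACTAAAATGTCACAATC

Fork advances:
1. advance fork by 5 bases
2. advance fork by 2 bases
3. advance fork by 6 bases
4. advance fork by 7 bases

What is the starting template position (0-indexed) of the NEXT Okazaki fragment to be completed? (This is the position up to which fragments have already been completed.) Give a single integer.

Step 1: advance 5 -> fork_pos = 0 + 5 = 5. Next multiple of 7 is 7 (not reached); still 0 fragment(s).
Step 2: advance 2 -> fork_pos = 5 + 2 = 7. Reached multiple(s) of 7: 7 -> fragment 1 completed (1 total).
Step 3: advance 6 -> fork_pos = 7 + 6 = 13. Next multiple of 7 is 14 (not reached); still 1 fragment(s).
Step 4: advance 7 -> fork_pos = 13 + 7 = 20. Reached multiple(s) of 7: 14 -> fragment 2 completed (2 total).
2 fragment(s) completed, covering template[0:14] (2 x 7 = 14). The next fragment, fragment 3, covers template[14:21], so it starts at position 14.

Answer: 14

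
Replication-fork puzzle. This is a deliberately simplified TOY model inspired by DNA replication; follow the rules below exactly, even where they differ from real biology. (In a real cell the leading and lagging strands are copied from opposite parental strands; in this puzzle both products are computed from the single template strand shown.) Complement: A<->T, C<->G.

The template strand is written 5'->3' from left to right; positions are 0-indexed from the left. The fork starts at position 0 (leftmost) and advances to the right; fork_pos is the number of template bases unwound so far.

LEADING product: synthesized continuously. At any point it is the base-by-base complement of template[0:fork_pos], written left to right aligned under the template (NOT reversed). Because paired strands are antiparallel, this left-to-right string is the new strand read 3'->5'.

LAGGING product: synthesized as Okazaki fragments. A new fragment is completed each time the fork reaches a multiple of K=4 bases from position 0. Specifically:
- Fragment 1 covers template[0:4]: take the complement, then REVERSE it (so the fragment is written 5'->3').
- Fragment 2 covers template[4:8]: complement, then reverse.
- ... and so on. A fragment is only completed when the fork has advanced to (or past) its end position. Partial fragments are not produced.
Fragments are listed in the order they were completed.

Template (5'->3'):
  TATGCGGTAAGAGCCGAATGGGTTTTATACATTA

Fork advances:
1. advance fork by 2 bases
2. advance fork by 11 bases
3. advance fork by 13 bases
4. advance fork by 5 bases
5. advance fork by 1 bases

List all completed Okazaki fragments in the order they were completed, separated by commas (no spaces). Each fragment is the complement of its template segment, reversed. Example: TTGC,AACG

Answer: CATA,ACCG,TCTT,CGGC,CATT,AACC,ATAA,ATGT

Derivation:
Step 1: advance 2 -> fork_pos = 0 + 2 = 2. Next multiple of 4 is 4 (not reached); still 0 fragment(s).
Step 2: advance 11 -> fork_pos = 2 + 11 = 13. Reached multiple(s) of 4: 4, 8, 12 -> fragments 1-3 completed (3 total).
Step 3: advance 13 -> fork_pos = 13 + 13 = 26. Reached multiple(s) of 4: 16, 20, 24 -> fragments 4-6 completed (6 total).
Step 4: advance 5 -> fork_pos = 26 + 5 = 31. Reached multiple(s) of 4: 28 -> fragment 7 completed (7 total).
Step 5: advance 1 -> fork_pos = 31 + 1 = 32. Reached multiple(s) of 4: 32 -> fragment 8 completed (8 total).
Final fork_pos = 32, so 8 fragment(s) are complete. Build each: template segment -> complement -> reverse.
Fragment 1: template[0:4] = TATG -> complement ATAC -> reversed CATA
Fragment 2: template[4:8] = CGGT -> complement GCCA -> reversed ACCG
Fragment 3: template[8:12] = AAGA -> complement TTCT -> reversed TCTT
Fragment 4: template[12:16] = GCCG -> complement CGGC -> reversed CGGC
Fragment 5: template[16:20] = AATG -> complement TTAC -> reversed CATT
Fragment 6: template[20:24] = GGTT -> complement CCAA -> reversed AACC
Fragment 7: template[24:28] = TTAT -> complement AATA -> reversed ATAA
Fragment 8: template[28:32] = ACAT -> complement TGTA -> reversed ATGT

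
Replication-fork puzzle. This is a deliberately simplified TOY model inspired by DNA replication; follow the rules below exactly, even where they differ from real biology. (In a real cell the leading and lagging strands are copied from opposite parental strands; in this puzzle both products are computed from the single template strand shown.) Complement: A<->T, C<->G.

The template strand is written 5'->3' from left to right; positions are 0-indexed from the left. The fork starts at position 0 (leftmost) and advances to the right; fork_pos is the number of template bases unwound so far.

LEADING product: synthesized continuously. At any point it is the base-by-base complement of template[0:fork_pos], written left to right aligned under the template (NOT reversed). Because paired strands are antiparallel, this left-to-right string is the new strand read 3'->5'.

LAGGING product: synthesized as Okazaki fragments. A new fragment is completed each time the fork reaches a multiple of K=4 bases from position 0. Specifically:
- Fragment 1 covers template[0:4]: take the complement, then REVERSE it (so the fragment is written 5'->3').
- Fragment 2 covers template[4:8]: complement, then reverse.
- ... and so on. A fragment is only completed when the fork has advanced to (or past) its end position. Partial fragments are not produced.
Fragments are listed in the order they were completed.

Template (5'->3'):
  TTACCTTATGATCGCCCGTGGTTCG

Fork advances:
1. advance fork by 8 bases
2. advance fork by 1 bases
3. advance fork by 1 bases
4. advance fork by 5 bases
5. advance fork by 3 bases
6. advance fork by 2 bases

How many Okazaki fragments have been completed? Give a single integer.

Step 1: advance 8 -> fork_pos = 0 + 8 = 8. Reached multiple(s) of 4: 4, 8 -> fragments 1-2 completed (2 total).
Step 2: advance 1 -> fork_pos = 8 + 1 = 9. Next multiple of 4 is 12 (not reached); still 2 fragment(s).
Step 3: advance 1 -> fork_pos = 9 + 1 = 10. Next multiple of 4 is 12 (not reached); still 2 fragment(s).
Step 4: advance 5 -> fork_pos = 10 + 5 = 15. Reached multiple(s) of 4: 12 -> fragment 3 completed (3 total).
Step 5: advance 3 -> fork_pos = 15 + 3 = 18. Reached multiple(s) of 4: 16 -> fragment 4 completed (4 total).
Step 6: advance 2 -> fork_pos = 18 + 2 = 20. Reached multiple(s) of 4: 20 -> fragment 5 completed (5 total).
Check: final fork_pos = 20; the multiples of 4 that are <= 20 are 4..20 -> 20 // 4 = 5 completed fragment(s).

Answer: 5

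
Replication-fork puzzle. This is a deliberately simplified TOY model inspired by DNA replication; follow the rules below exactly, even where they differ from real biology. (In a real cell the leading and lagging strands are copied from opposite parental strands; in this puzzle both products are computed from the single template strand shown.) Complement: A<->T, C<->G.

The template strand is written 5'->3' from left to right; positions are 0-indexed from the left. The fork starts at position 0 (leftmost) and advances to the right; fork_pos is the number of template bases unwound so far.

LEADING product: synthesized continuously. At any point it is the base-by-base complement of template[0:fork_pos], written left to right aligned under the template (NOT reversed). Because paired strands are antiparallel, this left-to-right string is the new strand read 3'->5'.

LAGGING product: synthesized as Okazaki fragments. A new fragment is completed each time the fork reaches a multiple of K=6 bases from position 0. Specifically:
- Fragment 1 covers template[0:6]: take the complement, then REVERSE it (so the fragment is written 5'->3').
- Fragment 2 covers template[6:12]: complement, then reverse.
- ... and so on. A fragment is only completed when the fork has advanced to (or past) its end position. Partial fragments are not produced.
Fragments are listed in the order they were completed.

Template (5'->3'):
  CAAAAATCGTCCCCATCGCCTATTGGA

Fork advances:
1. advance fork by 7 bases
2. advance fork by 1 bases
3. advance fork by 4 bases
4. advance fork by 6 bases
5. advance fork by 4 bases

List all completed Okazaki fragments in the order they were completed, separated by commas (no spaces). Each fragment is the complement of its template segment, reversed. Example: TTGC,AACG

Answer: TTTTTG,GGACGA,CGATGG

Derivation:
Step 1: advance 7 -> fork_pos = 0 + 7 = 7. Reached multiple(s) of 6: 6 -> fragment 1 completed (1 total).
Step 2: advance 1 -> fork_pos = 7 + 1 = 8. Next multiple of 6 is 12 (not reached); still 1 fragment(s).
Step 3: advance 4 -> fork_pos = 8 + 4 = 12. Reached multiple(s) of 6: 12 -> fragment 2 completed (2 total).
Step 4: advance 6 -> fork_pos = 12 + 6 = 18. Reached multiple(s) of 6: 18 -> fragment 3 completed (3 total).
Step 5: advance 4 -> fork_pos = 18 + 4 = 22. Next multiple of 6 is 24 (not reached); still 3 fragment(s).
Final fork_pos = 22, so 3 fragment(s) are complete. Build each: template segment -> complement -> reverse.
Fragment 1: template[0:6] = CAAAAA -> complement GTTTTT -> reversed TTTTTG
Fragment 2: template[6:12] = TCGTCC -> complement AGCAGG -> reversed GGACGA
Fragment 3: template[12:18] = CCATCG -> complement GGTAGC -> reversed CGATGG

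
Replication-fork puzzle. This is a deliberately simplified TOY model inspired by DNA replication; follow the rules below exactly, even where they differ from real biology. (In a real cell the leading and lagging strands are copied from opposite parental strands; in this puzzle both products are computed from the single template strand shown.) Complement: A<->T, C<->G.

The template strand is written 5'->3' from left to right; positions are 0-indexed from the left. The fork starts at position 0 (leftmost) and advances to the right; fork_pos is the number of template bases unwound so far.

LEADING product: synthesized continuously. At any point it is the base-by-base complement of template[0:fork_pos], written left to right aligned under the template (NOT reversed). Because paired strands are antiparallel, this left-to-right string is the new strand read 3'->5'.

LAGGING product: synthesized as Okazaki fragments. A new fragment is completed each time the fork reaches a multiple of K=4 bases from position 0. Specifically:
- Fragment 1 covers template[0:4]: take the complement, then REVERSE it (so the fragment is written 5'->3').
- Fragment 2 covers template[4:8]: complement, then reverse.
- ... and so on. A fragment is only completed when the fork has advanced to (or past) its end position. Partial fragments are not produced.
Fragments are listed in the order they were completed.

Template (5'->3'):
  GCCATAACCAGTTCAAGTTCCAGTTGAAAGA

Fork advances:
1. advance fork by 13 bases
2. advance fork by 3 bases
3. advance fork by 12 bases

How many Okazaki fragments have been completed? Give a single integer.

Answer: 7

Derivation:
Step 1: advance 13 -> fork_pos = 0 + 13 = 13. Reached multiple(s) of 4: 4, 8, 12 -> fragments 1-3 completed (3 total).
Step 2: advance 3 -> fork_pos = 13 + 3 = 16. Reached multiple(s) of 4: 16 -> fragment 4 completed (4 total).
Step 3: advance 12 -> fork_pos = 16 + 12 = 28. Reached multiple(s) of 4: 20, 24, 28 -> fragments 5-7 completed (7 total).
Check: final fork_pos = 28; the multiples of 4 that are <= 28 are 4..28 -> 28 // 4 = 7 completed fragment(s).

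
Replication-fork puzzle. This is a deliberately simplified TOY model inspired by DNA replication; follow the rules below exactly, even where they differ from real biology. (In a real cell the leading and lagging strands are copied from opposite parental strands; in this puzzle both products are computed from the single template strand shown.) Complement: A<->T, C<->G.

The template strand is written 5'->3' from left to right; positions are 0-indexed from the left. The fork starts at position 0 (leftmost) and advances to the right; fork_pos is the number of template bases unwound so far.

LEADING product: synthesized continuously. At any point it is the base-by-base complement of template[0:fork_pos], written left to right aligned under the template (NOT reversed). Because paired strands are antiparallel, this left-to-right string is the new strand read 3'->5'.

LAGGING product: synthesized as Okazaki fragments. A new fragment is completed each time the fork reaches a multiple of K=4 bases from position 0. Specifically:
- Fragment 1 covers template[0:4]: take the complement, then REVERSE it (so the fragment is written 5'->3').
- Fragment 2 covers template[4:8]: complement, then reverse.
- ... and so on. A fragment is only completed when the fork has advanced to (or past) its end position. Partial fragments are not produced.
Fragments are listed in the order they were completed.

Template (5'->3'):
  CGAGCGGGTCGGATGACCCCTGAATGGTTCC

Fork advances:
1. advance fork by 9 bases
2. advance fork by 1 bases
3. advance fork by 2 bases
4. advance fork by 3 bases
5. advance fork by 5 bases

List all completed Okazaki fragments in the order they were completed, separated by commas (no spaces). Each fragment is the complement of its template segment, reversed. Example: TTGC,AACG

Step 1: advance 9 -> fork_pos = 0 + 9 = 9. Reached multiple(s) of 4: 4, 8 -> fragments 1-2 completed (2 total).
Step 2: advance 1 -> fork_pos = 9 + 1 = 10. Next multiple of 4 is 12 (not reached); still 2 fragment(s).
Step 3: advance 2 -> fork_pos = 10 + 2 = 12. Reached multiple(s) of 4: 12 -> fragment 3 completed (3 total).
Step 4: advance 3 -> fork_pos = 12 + 3 = 15. Next multiple of 4 is 16 (not reached); still 3 fragment(s).
Step 5: advance 5 -> fork_pos = 15 + 5 = 20. Reached multiple(s) of 4: 16, 20 -> fragments 4-5 completed (5 total).
Final fork_pos = 20, so 5 fragment(s) are complete. Build each: template segment -> complement -> reverse.
Fragment 1: template[0:4] = CGAG -> complement GCTC -> reversed CTCG
Fragment 2: template[4:8] = CGGG -> complement GCCC -> reversed CCCG
Fragment 3: template[8:12] = TCGG -> complement AGCC -> reversed CCGA
Fragment 4: template[12:16] = ATGA -> complement TACT -> reversed TCAT
Fragment 5: template[16:20] = CCCC -> complement GGGG -> reversed GGGG

Answer: CTCG,CCCG,CCGA,TCAT,GGGG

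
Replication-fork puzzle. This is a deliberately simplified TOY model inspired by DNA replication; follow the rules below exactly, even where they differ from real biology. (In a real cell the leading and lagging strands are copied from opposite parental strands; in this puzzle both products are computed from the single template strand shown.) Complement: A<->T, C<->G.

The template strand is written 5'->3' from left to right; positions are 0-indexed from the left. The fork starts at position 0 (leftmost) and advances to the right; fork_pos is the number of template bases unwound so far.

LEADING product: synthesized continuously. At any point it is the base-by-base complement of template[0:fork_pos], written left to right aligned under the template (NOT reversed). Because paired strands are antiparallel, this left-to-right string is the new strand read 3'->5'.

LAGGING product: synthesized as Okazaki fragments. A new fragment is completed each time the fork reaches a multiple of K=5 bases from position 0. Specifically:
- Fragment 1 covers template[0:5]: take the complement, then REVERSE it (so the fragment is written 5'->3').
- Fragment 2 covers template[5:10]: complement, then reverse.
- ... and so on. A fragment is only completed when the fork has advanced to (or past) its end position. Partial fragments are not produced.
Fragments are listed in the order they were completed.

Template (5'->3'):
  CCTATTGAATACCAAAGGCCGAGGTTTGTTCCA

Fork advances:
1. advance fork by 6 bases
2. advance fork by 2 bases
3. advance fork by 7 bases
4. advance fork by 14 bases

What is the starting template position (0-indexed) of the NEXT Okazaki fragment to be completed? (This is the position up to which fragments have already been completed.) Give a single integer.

Step 1: advance 6 -> fork_pos = 0 + 6 = 6. Reached multiple(s) of 5: 5 -> fragment 1 completed (1 total).
Step 2: advance 2 -> fork_pos = 6 + 2 = 8. Next multiple of 5 is 10 (not reached); still 1 fragment(s).
Step 3: advance 7 -> fork_pos = 8 + 7 = 15. Reached multiple(s) of 5: 10, 15 -> fragments 2-3 completed (3 total).
Step 4: advance 14 -> fork_pos = 15 + 14 = 29. Reached multiple(s) of 5: 20, 25 -> fragments 4-5 completed (5 total).
5 fragment(s) completed, covering template[0:25] (5 x 5 = 25). The next fragment, fragment 6, covers template[25:30], so it starts at position 25.

Answer: 25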